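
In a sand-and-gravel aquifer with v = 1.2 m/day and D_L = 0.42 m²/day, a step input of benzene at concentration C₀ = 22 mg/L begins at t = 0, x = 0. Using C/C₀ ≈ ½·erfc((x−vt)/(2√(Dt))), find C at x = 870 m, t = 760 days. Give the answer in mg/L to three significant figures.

For a continuous step input, C/C₀ ≈ ½·erfc((x−vt)/(2√(Dt))).
vt = 1.2 × 760 = 912 m and 2√(Dt) = 2√(0.42 × 760) = 35.73 m.
Argument (x−vt)/(2√(Dt)) = (870 − 912)/35.73 = -1.175; ½·erfc(-1.175) = 0.9517.
C = 22 × 0.9517 = 20.9 mg/L.

20.9 mg/L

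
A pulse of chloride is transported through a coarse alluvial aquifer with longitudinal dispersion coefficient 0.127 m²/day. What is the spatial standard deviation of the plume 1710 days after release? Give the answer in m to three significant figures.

20.8 m

Dispersive spreading gives a Gaussian with σ² = 2Dt; advection only shifts the center.
σ = √(2 × 0.127 × 1710) = 20.8 m.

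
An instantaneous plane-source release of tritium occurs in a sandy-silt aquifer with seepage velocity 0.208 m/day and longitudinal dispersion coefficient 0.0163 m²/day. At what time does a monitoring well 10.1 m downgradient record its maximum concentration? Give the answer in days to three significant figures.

For the 1D instantaneous-source solution, setting ∂C/∂t = 0 at fixed x gives v²t² + 2Dt − x² = 0, so t = (√(D² + v²x²) − D)/v².
√(D² + v²x²) = √(0.0163² + 0.208² × 10.1²) = 2.101; v² = 0.043264.
t = (2.101 − 0.0163)/0.043264 = 48.2 days (vs. the pure-advection estimate x/v = 48.6 d).

48.2 days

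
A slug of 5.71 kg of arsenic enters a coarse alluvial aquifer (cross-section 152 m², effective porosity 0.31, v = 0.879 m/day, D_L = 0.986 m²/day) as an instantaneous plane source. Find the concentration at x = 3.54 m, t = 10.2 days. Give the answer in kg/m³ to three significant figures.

0.00519 kg/m³

For an instantaneous plane source, C(x,t) = M/(n_e·A·√(4πDt)) · exp(−(x−vt)²/(4Dt)), with n_e·A the pore (flow) area.
Plume center vt = 0.879 × 10.2 = 8.9658 m, so the well at 3.54 m is 5.4258 m upgradient of the peak.
√(4πDt) = 11.24 m, giving peak height M/(n_e·A·√(4πDt)) = 5.71/(0.31 × 152 × 11.24) = 0.01078 kg/m³.
(x−vt)²/(4Dt) = (-5.4258)²/(4 × 0.986 × 10.2) = 0.7318; exp(−0.7318) = 0.4810.
C = 0.01078 × 0.4810 = 0.00519 kg/m³.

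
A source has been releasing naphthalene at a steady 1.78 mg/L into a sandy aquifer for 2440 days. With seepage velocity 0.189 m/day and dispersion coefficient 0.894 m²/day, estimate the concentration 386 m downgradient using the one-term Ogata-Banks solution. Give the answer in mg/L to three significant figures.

For a continuous step input, C/C₀ ≈ ½·erfc((x−vt)/(2√(Dt))).
vt = 0.189 × 2440 = 461.16 m and 2√(Dt) = 2√(0.894 × 2440) = 93.41 m.
Argument (x−vt)/(2√(Dt)) = (386 − 461.16)/93.41 = -0.8046; ½·erfc(-0.8046) = 0.8724.
C = 1.78 × 0.8724 = 1.55 mg/L.

1.55 mg/L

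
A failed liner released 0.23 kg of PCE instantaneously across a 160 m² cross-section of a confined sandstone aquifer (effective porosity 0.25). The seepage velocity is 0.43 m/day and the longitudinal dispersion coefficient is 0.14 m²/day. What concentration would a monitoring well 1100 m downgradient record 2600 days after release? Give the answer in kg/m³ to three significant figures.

For an instantaneous plane source, C(x,t) = M/(n_e·A·√(4πDt)) · exp(−(x−vt)²/(4Dt)), with n_e·A the pore (flow) area.
Plume center vt = 0.43 × 2600 = 1118 m, so the well at 1100 m is 18 m upgradient of the peak.
√(4πDt) = 67.63 m, giving peak height M/(n_e·A·√(4πDt)) = 0.23/(0.25 × 160 × 67.63) = 8.502e-05 kg/m³.
(x−vt)²/(4Dt) = (-18)²/(4 × 0.14 × 2600) = 0.2225; exp(−0.2225) = 0.8005.
C = 8.502e-05 × 0.8005 = 6.81e-05 kg/m³.

6.81e-05 kg/m³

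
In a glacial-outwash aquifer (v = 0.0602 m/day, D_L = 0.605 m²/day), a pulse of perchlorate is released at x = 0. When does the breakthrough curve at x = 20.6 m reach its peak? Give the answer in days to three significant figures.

214 days

For the 1D instantaneous-source solution, setting ∂C/∂t = 0 at fixed x gives v²t² + 2Dt − x² = 0, so t = (√(D² + v²x²) − D)/v².
√(D² + v²x²) = √(0.605² + 0.0602² × 20.6²) = 1.380; v² = 0.00362404.
t = (1.380 − 0.605)/0.00362404 = 214 days (vs. the pure-advection estimate x/v = 342 d).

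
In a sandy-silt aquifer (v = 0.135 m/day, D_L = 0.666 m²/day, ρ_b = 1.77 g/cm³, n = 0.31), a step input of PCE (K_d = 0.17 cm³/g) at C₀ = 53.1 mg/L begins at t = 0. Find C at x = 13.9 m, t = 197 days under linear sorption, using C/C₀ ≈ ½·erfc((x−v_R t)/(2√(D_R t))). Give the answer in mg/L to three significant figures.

Retardation factor R = 1 + ρ_b·K_d/n = 1 + 1.77 × 0.17/0.31 = 1.971.
Sorption retards both mechanisms: v_R = v/R = 0.06849 m/day, D_R = D/R = 0.3379 m²/day.
v_R·t = 0.06849 × 197 = 13.49253 m; 2√(D_R t) = 16.32 m; argument = (13.9 − 13.49253)/16.32 = 0.02497.
C = C₀ × ½·erfc(0.02497) = 53.1 × 0.4859 = 25.8 mg/L.

25.8 mg/L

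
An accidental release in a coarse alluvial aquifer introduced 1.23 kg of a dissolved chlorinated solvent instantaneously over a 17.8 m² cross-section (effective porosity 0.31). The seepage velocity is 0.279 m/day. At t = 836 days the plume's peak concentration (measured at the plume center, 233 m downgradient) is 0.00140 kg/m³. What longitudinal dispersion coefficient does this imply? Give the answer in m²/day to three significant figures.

At the plume center C_max = M/(n_e·A·√(4πDt)), so D = M²/(4πt·(n_e·A·C_max)²).
n_e·A·C_max = 0.31 × 17.8 × 0.00140 = 0.007725 kg/m.
D = 1.23²/(4π × 836 × 0.007725²) = 2.41 m²/day.

2.41 m²/day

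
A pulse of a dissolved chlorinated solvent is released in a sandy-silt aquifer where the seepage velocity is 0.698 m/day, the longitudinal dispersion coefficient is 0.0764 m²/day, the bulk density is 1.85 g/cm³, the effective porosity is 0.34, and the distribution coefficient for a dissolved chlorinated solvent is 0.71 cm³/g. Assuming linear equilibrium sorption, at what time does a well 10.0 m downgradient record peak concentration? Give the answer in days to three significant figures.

68.9 days

Retardation factor R = 1 + ρ_b·K_d/n = 1 + 1.85 × 0.71/0.34 = 4.863.
Sorption retards both mechanisms: v_R = v/R = 0.1435 m/day, D_R = D/R = 0.01571 m²/day.
Peak time from v_R²t² + 2D_R t − x² = 0: t = (√(D_R² + v_R²x²) − D_R)/v_R².
√(D_R² + v_R²x²) = √(0.01571² + 0.1435² × 10.0²) = 1.435; v_R² = 0.02059.
t = (1.435 − 0.01571)/0.02059 = 68.9 days.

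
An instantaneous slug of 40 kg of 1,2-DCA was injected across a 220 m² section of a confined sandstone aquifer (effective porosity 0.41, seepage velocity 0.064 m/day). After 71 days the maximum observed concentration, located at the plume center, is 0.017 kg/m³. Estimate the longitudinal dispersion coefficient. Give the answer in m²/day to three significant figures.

0.763 m²/day

At the plume center C_max = M/(n_e·A·√(4πDt)), so D = M²/(4πt·(n_e·A·C_max)²).
n_e·A·C_max = 0.41 × 220 × 0.017 = 1.533 kg/m.
D = 40²/(4π × 71 × 1.533²) = 0.763 m²/day.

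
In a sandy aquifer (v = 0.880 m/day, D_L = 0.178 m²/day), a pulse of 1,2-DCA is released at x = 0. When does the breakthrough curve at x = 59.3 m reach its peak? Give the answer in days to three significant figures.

For the 1D instantaneous-source solution, setting ∂C/∂t = 0 at fixed x gives v²t² + 2Dt − x² = 0, so t = (√(D² + v²x²) − D)/v².
√(D² + v²x²) = √(0.178² + 0.880² × 59.3²) = 52.18; v² = 0.7744.
t = (52.18 − 0.178)/0.7744 = 67.2 days (vs. the pure-advection estimate x/v = 67.4 d).

67.2 days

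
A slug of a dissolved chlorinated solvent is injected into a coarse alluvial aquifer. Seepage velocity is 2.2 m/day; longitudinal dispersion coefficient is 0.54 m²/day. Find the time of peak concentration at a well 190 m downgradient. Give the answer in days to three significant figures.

86.3 days

For the 1D instantaneous-source solution, setting ∂C/∂t = 0 at fixed x gives v²t² + 2Dt − x² = 0, so t = (√(D² + v²x²) − D)/v².
√(D² + v²x²) = √(0.54² + 2.2² × 190²) = 418.0; v² = 4.84.
t = (418.0 − 0.54)/4.84 = 86.3 days (vs. the pure-advection estimate x/v = 86.4 d).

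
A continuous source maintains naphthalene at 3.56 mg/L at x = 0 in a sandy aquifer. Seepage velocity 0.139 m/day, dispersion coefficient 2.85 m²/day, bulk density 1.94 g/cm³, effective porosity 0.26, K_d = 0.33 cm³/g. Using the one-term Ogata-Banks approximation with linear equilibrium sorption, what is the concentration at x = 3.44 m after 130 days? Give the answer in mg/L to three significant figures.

Retardation factor R = 1 + ρ_b·K_d/n = 1 + 1.94 × 0.33/0.26 = 3.462.
Sorption retards both mechanisms: v_R = v/R = 0.04015 m/day, D_R = D/R = 0.8232 m²/day.
v_R·t = 0.04015 × 130 = 5.2195 m; 2√(D_R t) = 20.69 m; argument = (3.44 − 5.2195)/20.69 = -0.08601.
C = C₀ × ½·erfc(-0.08601) = 3.56 × 0.5484 = 1.95 mg/L.

1.95 mg/L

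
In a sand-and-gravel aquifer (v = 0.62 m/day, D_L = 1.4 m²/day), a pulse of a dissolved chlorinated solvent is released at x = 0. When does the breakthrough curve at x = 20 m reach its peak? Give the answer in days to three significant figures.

28.8 days

For the 1D instantaneous-source solution, setting ∂C/∂t = 0 at fixed x gives v²t² + 2Dt − x² = 0, so t = (√(D² + v²x²) − D)/v².
√(D² + v²x²) = √(1.4² + 0.62² × 20²) = 12.48; v² = 0.3844.
t = (12.48 − 1.4)/0.3844 = 28.8 days (vs. the pure-advection estimate x/v = 32.3 d).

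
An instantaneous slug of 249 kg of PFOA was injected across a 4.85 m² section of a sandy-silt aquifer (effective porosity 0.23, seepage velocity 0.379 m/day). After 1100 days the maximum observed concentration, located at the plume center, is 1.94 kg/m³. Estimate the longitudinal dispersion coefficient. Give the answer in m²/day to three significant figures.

0.958 m²/day

At the plume center C_max = M/(n_e·A·√(4πDt)), so D = M²/(4πt·(n_e·A·C_max)²).
n_e·A·C_max = 0.23 × 4.85 × 1.94 = 2.164 kg/m.
D = 249²/(4π × 1100 × 2.164²) = 0.958 m²/day.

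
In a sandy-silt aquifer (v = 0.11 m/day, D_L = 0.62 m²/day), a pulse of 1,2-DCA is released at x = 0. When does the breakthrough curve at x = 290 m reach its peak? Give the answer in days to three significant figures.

2590 days

For the 1D instantaneous-source solution, setting ∂C/∂t = 0 at fixed x gives v²t² + 2Dt − x² = 0, so t = (√(D² + v²x²) − D)/v².
√(D² + v²x²) = √(0.62² + 0.11² × 290²) = 31.91; v² = 0.0121.
t = (31.91 − 0.62)/0.0121 = 2590 days (vs. the pure-advection estimate x/v = 2640 d).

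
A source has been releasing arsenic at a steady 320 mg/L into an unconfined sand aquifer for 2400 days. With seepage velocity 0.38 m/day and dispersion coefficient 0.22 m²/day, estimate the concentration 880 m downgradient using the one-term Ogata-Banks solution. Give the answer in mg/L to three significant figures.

268 mg/L

For a continuous step input, C/C₀ ≈ ½·erfc((x−vt)/(2√(Dt))).
vt = 0.38 × 2400 = 912 m and 2√(Dt) = 2√(0.22 × 2400) = 45.96 m.
Argument (x−vt)/(2√(Dt)) = (880 − 912)/45.96 = -0.6963; ½·erfc(-0.6963) = 0.8376.
C = 320 × 0.8376 = 268 mg/L.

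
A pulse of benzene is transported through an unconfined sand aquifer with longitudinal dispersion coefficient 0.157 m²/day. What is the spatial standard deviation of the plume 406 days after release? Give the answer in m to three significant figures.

Dispersive spreading gives a Gaussian with σ² = 2Dt; advection only shifts the center.
σ = √(2 × 0.157 × 406) = 11.3 m.

11.3 m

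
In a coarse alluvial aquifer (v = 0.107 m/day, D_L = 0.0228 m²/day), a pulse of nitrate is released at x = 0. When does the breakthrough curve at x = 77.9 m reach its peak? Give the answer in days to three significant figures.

For the 1D instantaneous-source solution, setting ∂C/∂t = 0 at fixed x gives v²t² + 2Dt − x² = 0, so t = (√(D² + v²x²) − D)/v².
√(D² + v²x²) = √(0.0228² + 0.107² × 77.9²) = 8.335; v² = 0.011449.
t = (8.335 − 0.0228)/0.011449 = 726 days (vs. the pure-advection estimate x/v = 728 d).

726 days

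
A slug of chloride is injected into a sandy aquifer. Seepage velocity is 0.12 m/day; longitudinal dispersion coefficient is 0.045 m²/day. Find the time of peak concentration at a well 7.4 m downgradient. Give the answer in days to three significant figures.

58.6 days

For the 1D instantaneous-source solution, setting ∂C/∂t = 0 at fixed x gives v²t² + 2Dt − x² = 0, so t = (√(D² + v²x²) − D)/v².
√(D² + v²x²) = √(0.045² + 0.12² × 7.4²) = 0.8891; v² = 0.0144.
t = (0.8891 − 0.045)/0.0144 = 58.6 days (vs. the pure-advection estimate x/v = 61.7 d).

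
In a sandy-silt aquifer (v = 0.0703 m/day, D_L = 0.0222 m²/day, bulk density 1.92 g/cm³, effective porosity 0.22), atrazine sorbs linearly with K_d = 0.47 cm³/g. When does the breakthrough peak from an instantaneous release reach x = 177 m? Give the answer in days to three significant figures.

Retardation factor R = 1 + ρ_b·K_d/n = 1 + 1.92 × 0.47/0.22 = 5.102.
Sorption retards both mechanisms: v_R = v/R = 0.01378 m/day, D_R = D/R = 0.004351 m²/day.
Peak time from v_R²t² + 2D_R t − x² = 0: t = (√(D_R² + v_R²x²) − D_R)/v_R².
√(D_R² + v_R²x²) = √(0.004351² + 0.01378² × 177²) = 2.439; v_R² = 0.0001899.
t = (2.439 − 0.004351)/0.0001899 = 12800 days.

12800 days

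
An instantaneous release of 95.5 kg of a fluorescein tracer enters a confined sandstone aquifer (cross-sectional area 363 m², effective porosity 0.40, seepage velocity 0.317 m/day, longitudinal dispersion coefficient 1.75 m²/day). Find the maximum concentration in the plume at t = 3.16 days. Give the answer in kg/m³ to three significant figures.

0.0789 kg/m³

The peak of an instantaneous 1D plume sits at x = vt; there the Gaussian factor is 1 and C_max = M/(n_e·A·√(4πDt)), where n_e·A is the pore area the mass is dissolved in.
√(4πDt) = √(4π × 1.75 × 3.16) = 8.336 m, so C_max = 95.5/(0.40 × 363 × 8.336) = 0.0789 kg/m³.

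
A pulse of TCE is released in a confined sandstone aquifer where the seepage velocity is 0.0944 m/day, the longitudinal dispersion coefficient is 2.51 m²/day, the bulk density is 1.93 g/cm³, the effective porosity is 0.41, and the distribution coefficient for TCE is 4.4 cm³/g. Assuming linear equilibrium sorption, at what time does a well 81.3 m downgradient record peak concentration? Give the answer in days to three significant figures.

13600 days

Retardation factor R = 1 + ρ_b·K_d/n = 1 + 1.93 × 4.4/0.41 = 21.71.
Sorption retards both mechanisms: v_R = v/R = 0.004348 m/day, D_R = D/R = 0.1156 m²/day.
Peak time from v_R²t² + 2D_R t − x² = 0: t = (√(D_R² + v_R²x²) − D_R)/v_R².
√(D_R² + v_R²x²) = √(0.1156² + 0.004348² × 81.3²) = 0.3719; v_R² = 1.891e-05.
t = (0.3719 − 0.1156)/1.891e-05 = 13600 days.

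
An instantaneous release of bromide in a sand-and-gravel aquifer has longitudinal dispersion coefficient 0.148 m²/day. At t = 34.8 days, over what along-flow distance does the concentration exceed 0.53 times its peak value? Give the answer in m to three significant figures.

7.23 m

The plume is Gaussian with σ = √(2Dt) = √(2 × 0.148 × 34.8) = 3.209 m.
C/C_peak = exp(−Δx²/(2σ²)) = 0.53 ⇒ Δx = σ·√(−2 ln 0.53) = 3.209 × 1.127 = 3.617 m.
Width = 2Δx = 7.23 m.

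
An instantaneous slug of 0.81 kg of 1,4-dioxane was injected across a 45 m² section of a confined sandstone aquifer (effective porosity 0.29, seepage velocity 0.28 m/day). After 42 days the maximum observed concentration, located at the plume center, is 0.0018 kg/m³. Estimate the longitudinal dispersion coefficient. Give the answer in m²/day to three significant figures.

2.25 m²/day

At the plume center C_max = M/(n_e·A·√(4πDt)), so D = M²/(4πt·(n_e·A·C_max)²).
n_e·A·C_max = 0.29 × 45 × 0.0018 = 0.02349 kg/m.
D = 0.81²/(4π × 42 × 0.02349²) = 2.25 m²/day.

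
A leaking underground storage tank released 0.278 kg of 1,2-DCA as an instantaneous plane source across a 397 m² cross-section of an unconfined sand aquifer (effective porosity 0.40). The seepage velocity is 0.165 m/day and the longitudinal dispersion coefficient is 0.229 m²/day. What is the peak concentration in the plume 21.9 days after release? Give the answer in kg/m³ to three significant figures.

0.000221 kg/m³

The peak of an instantaneous 1D plume sits at x = vt; there the Gaussian factor is 1 and C_max = M/(n_e·A·√(4πDt)), where n_e·A is the pore area the mass is dissolved in.
√(4πDt) = √(4π × 0.229 × 21.9) = 7.939 m, so C_max = 0.278/(0.40 × 397 × 7.939) = 0.000221 kg/m³.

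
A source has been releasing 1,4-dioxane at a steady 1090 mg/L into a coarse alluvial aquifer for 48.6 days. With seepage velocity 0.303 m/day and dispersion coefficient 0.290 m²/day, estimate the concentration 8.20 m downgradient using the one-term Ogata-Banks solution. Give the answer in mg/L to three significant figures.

971 mg/L

For a continuous step input, C/C₀ ≈ ½·erfc((x−vt)/(2√(Dt))).
vt = 0.303 × 48.6 = 14.7258 m and 2√(Dt) = 2√(0.290 × 48.6) = 7.508 m.
Argument (x−vt)/(2√(Dt)) = (8.20 − 14.7258)/7.508 = -0.8692; ½·erfc(-0.8692) = 0.8905.
C = 1090 × 0.8905 = 971 mg/L.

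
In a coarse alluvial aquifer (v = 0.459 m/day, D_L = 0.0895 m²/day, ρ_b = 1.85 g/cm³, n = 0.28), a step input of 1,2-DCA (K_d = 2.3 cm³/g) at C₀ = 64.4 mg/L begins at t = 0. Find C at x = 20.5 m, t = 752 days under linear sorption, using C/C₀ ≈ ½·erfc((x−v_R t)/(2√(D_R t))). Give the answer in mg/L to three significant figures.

39.3 mg/L

Retardation factor R = 1 + ρ_b·K_d/n = 1 + 1.85 × 2.3/0.28 = 16.20.
Sorption retards both mechanisms: v_R = v/R = 0.02833 m/day, D_R = D/R = 0.005525 m²/day.
v_R·t = 0.02833 × 752 = 21.30416 m; 2√(D_R t) = 4.077 m; argument = (20.5 − 21.30416)/4.077 = -0.1972.
C = C₀ × ½·erfc(-0.1972) = 64.4 × 0.6098 = 39.3 mg/L.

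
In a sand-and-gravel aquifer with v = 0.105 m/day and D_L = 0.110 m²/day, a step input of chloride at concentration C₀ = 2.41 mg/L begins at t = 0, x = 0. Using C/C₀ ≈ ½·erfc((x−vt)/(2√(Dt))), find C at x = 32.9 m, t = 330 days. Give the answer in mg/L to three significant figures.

For a continuous step input, C/C₀ ≈ ½·erfc((x−vt)/(2√(Dt))).
vt = 0.105 × 330 = 34.65 m and 2√(Dt) = 2√(0.110 × 330) = 12.05 m.
Argument (x−vt)/(2√(Dt)) = (32.9 − 34.65)/12.05 = -0.1452; ½·erfc(-0.1452) = 0.5813.
C = 2.41 × 0.5813 = 1.40 mg/L.

1.40 mg/L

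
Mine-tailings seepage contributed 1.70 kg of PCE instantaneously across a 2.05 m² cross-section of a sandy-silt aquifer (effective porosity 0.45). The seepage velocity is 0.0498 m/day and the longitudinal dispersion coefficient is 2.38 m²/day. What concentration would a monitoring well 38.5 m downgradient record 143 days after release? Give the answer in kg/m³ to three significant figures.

0.0137 kg/m³

For an instantaneous plane source, C(x,t) = M/(n_e·A·√(4πDt)) · exp(−(x−vt)²/(4Dt)), with n_e·A the pore (flow) area.
Plume center vt = 0.0498 × 143 = 7.1214 m, so the well at 38.5 m is 31.3786 m downgradient of the peak.
√(4πDt) = 65.40 m, giving peak height M/(n_e·A·√(4πDt)) = 1.70/(0.45 × 2.05 × 65.40) = 0.02818 kg/m³.
(x−vt)²/(4Dt) = (31.3786)²/(4 × 2.38 × 143) = 0.7233; exp(−0.7233) = 0.4851.
C = 0.02818 × 0.4851 = 0.0137 kg/m³.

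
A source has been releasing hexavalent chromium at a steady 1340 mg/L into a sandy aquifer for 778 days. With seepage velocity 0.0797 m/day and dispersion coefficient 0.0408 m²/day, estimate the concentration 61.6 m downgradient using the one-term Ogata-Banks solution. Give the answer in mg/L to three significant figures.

For a continuous step input, C/C₀ ≈ ½·erfc((x−vt)/(2√(Dt))).
vt = 0.0797 × 778 = 62.0066 m and 2√(Dt) = 2√(0.0408 × 778) = 11.27 m.
Argument (x−vt)/(2√(Dt)) = (61.6 − 62.0066)/11.27 = -0.03608; ½·erfc(-0.03608) = 0.5203.
C = 1340 × 0.5203 = 697 mg/L.

697 mg/L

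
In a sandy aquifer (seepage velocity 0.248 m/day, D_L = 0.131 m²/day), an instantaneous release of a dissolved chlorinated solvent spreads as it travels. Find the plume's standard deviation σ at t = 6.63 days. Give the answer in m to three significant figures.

Dispersive spreading gives a Gaussian with σ² = 2Dt; advection only shifts the center.
σ = √(2 × 0.131 × 6.63) = 1.32 m.

1.32 m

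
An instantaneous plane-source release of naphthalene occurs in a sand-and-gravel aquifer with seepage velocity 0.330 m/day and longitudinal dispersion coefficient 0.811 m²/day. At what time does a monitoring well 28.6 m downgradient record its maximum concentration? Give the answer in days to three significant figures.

For the 1D instantaneous-source solution, setting ∂C/∂t = 0 at fixed x gives v²t² + 2Dt − x² = 0, so t = (√(D² + v²x²) − D)/v².
√(D² + v²x²) = √(0.811² + 0.330² × 28.6²) = 9.473; v² = 0.1089.
t = (9.473 − 0.811)/0.1089 = 79.5 days (vs. the pure-advection estimate x/v = 86.7 d).

79.5 days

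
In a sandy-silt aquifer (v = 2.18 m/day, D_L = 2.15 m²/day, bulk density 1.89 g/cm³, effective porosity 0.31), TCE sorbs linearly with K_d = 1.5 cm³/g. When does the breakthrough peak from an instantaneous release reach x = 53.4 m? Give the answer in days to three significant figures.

244 days

Retardation factor R = 1 + ρ_b·K_d/n = 1 + 1.89 × 1.5/0.31 = 10.15.
Sorption retards both mechanisms: v_R = v/R = 0.2148 m/day, D_R = D/R = 0.2118 m²/day.
Peak time from v_R²t² + 2D_R t − x² = 0: t = (√(D_R² + v_R²x²) − D_R)/v_R².
√(D_R² + v_R²x²) = √(0.2118² + 0.2148² × 53.4²) = 11.47; v_R² = 0.04614.
t = (11.47 − 0.2118)/0.04614 = 244 days.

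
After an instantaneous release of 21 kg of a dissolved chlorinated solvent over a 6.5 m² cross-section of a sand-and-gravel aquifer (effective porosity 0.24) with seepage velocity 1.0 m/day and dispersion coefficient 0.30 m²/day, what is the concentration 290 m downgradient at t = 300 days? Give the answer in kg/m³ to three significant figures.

For an instantaneous plane source, C(x,t) = M/(n_e·A·√(4πDt)) · exp(−(x−vt)²/(4Dt)), with n_e·A the pore (flow) area.
Plume center vt = 1.0 × 300 = 300 m, so the well at 290 m is 10 m upgradient of the peak.
√(4πDt) = 33.63 m, giving peak height M/(n_e·A·√(4πDt)) = 21/(0.24 × 6.5 × 33.63) = 0.4003 kg/m³.
(x−vt)²/(4Dt) = (-10)²/(4 × 0.30 × 300) = 0.2778; exp(−0.2778) = 0.7574.
C = 0.4003 × 0.7574 = 0.303 kg/m³.

0.303 kg/m³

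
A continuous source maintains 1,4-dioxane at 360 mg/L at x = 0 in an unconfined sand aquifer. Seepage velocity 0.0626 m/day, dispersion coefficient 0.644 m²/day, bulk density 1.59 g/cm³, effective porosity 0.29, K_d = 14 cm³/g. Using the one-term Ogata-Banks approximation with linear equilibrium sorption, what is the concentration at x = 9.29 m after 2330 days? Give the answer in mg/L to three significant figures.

Retardation factor R = 1 + ρ_b·K_d/n = 1 + 1.59 × 14/0.29 = 77.76.
Sorption retards both mechanisms: v_R = v/R = 0.0008050 m/day, D_R = D/R = 0.008282 m²/day.
v_R·t = 0.0008050 × 2330 = 1.87565 m; 2√(D_R t) = 8.786 m; argument = (9.29 − 1.87565)/8.786 = 0.8439.
C = C₀ × ½·erfc(0.8439) = 360 × 0.1163 = 41.9 mg/L.

41.9 mg/L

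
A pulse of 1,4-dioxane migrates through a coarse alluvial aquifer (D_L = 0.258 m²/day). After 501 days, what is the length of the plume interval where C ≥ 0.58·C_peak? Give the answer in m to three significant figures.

The plume is Gaussian with σ = √(2Dt) = √(2 × 0.258 × 501) = 16.08 m.
C/C_peak = exp(−Δx²/(2σ²)) = 0.58 ⇒ Δx = σ·√(−2 ln 0.58) = 16.08 × 1.044 = 16.79 m.
Width = 2Δx = 33.6 m.

33.6 m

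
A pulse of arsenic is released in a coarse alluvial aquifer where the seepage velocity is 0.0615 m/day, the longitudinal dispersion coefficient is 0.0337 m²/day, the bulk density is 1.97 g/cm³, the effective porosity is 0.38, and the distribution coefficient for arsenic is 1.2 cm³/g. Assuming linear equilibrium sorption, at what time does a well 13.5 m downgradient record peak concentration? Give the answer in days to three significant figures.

1520 days

Retardation factor R = 1 + ρ_b·K_d/n = 1 + 1.97 × 1.2/0.38 = 7.221.
Sorption retards both mechanisms: v_R = v/R = 0.008517 m/day, D_R = D/R = 0.004667 m²/day.
Peak time from v_R²t² + 2D_R t − x² = 0: t = (√(D_R² + v_R²x²) − D_R)/v_R².
√(D_R² + v_R²x²) = √(0.004667² + 0.008517² × 13.5²) = 0.1151; v_R² = 7.254e-05.
t = (0.1151 − 0.004667)/7.254e-05 = 1520 days.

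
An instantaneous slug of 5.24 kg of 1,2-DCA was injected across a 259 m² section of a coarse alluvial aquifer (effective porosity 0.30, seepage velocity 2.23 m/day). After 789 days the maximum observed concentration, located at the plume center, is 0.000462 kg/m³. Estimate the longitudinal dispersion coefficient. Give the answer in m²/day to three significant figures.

2.15 m²/day

At the plume center C_max = M/(n_e·A·√(4πDt)), so D = M²/(4πt·(n_e·A·C_max)²).
n_e·A·C_max = 0.30 × 259 × 0.000462 = 0.03590 kg/m.
D = 5.24²/(4π × 789 × 0.03590²) = 2.15 m²/day.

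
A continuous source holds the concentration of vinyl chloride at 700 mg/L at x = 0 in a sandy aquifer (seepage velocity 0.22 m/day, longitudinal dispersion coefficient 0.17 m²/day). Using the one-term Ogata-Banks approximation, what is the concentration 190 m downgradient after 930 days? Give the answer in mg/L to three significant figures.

For a continuous step input, C/C₀ ≈ ½·erfc((x−vt)/(2√(Dt))).
vt = 0.22 × 930 = 204.6 m and 2√(Dt) = 2√(0.17 × 930) = 25.15 m.
Argument (x−vt)/(2√(Dt)) = (190 − 204.6)/25.15 = -0.5805; ½·erfc(-0.5805) = 0.7942.
C = 700 × 0.7942 = 556 mg/L.

556 mg/L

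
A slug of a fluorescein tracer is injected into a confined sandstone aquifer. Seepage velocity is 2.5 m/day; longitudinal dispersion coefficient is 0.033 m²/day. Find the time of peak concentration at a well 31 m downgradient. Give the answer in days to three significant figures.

For the 1D instantaneous-source solution, setting ∂C/∂t = 0 at fixed x gives v²t² + 2Dt − x² = 0, so t = (√(D² + v²x²) − D)/v².
√(D² + v²x²) = √(0.033² + 2.5² × 31²) = 77.50; v² = 6.25.
t = (77.50 − 0.033)/6.25 = 12.4 days (vs. the pure-advection estimate x/v = 12.4 d).

12.4 days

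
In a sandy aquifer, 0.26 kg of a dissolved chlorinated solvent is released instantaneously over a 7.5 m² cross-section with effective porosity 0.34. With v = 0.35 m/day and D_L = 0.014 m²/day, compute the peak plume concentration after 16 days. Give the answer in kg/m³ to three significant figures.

0.0608 kg/m³

The peak of an instantaneous 1D plume sits at x = vt; there the Gaussian factor is 1 and C_max = M/(n_e·A·√(4πDt)), where n_e·A is the pore area the mass is dissolved in.
√(4πDt) = √(4π × 0.014 × 16) = 1.678 m, so C_max = 0.26/(0.34 × 7.5 × 1.678) = 0.0608 kg/m³.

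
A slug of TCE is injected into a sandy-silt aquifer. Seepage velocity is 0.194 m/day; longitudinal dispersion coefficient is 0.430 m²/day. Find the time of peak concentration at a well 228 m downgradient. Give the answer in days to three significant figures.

For the 1D instantaneous-source solution, setting ∂C/∂t = 0 at fixed x gives v²t² + 2Dt − x² = 0, so t = (√(D² + v²x²) − D)/v².
√(D² + v²x²) = √(0.430² + 0.194² × 228²) = 44.23; v² = 0.037636.
t = (44.23 − 0.430)/0.037636 = 1160 days (vs. the pure-advection estimate x/v = 1180 d).

1160 days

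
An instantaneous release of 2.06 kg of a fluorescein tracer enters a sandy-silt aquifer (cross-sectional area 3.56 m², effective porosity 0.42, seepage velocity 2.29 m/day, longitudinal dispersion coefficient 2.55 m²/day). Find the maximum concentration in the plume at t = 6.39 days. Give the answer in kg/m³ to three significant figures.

The peak of an instantaneous 1D plume sits at x = vt; there the Gaussian factor is 1 and C_max = M/(n_e·A·√(4πDt)), where n_e·A is the pore area the mass is dissolved in.
√(4πDt) = √(4π × 2.55 × 6.39) = 14.31 m, so C_max = 2.06/(0.42 × 3.56 × 14.31) = 0.0963 kg/m³.

0.0963 kg/m³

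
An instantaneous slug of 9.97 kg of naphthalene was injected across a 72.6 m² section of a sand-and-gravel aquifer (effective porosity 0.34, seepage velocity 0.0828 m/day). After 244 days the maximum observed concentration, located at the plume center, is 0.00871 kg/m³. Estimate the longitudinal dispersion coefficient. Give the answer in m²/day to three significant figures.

0.701 m²/day

At the plume center C_max = M/(n_e·A·√(4πDt)), so D = M²/(4πt·(n_e·A·C_max)²).
n_e·A·C_max = 0.34 × 72.6 × 0.00871 = 0.2150 kg/m.
D = 9.97²/(4π × 244 × 0.2150²) = 0.701 m²/day.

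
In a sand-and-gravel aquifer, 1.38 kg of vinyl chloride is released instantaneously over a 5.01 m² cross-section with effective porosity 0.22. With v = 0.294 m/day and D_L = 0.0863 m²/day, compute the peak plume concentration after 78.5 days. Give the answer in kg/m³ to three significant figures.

0.136 kg/m³

The peak of an instantaneous 1D plume sits at x = vt; there the Gaussian factor is 1 and C_max = M/(n_e·A·√(4πDt)), where n_e·A is the pore area the mass is dissolved in.
√(4πDt) = √(4π × 0.0863 × 78.5) = 9.227 m, so C_max = 1.38/(0.22 × 5.01 × 9.227) = 0.136 kg/m³.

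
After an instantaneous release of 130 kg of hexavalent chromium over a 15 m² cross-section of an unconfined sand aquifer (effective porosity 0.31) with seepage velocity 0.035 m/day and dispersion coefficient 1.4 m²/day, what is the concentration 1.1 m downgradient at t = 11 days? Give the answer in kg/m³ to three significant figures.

1.99 kg/m³

For an instantaneous plane source, C(x,t) = M/(n_e·A·√(4πDt)) · exp(−(x−vt)²/(4Dt)), with n_e·A the pore (flow) area.
Plume center vt = 0.035 × 11 = 0.385 m, so the well at 1.1 m is 0.715 m downgradient of the peak.
√(4πDt) = 13.91 m, giving peak height M/(n_e·A·√(4πDt)) = 130/(0.31 × 15 × 13.91) = 2.010 kg/m³.
(x−vt)²/(4Dt) = (0.715)²/(4 × 1.4 × 11) = 0.008299; exp(−0.008299) = 0.9917.
C = 2.010 × 0.9917 = 1.99 kg/m³.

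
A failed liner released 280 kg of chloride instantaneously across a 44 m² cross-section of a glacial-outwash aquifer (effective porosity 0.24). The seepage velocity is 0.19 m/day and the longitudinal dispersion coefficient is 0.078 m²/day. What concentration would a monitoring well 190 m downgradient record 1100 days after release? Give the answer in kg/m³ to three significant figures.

For an instantaneous plane source, C(x,t) = M/(n_e·A·√(4πDt)) · exp(−(x−vt)²/(4Dt)), with n_e·A the pore (flow) area.
Plume center vt = 0.19 × 1100 = 209 m, so the well at 190 m is 19 m upgradient of the peak.
√(4πDt) = 32.84 m, giving peak height M/(n_e·A·√(4πDt)) = 280/(0.24 × 44 × 32.84) = 0.8074 kg/m³.
(x−vt)²/(4Dt) = (-19)²/(4 × 0.078 × 1100) = 1.052; exp(−1.052) = 0.3492.
C = 0.8074 × 0.3492 = 0.282 kg/m³.

0.282 kg/m³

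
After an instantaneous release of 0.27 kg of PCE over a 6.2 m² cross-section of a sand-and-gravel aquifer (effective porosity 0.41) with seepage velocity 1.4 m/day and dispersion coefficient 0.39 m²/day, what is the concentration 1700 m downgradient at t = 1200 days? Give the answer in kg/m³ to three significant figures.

For an instantaneous plane source, C(x,t) = M/(n_e·A·√(4πDt)) · exp(−(x−vt)²/(4Dt)), with n_e·A the pore (flow) area.
Plume center vt = 1.4 × 1200 = 1680 m, so the well at 1700 m is 20 m downgradient of the peak.
√(4πDt) = 76.69 m, giving peak height M/(n_e·A·√(4πDt)) = 0.27/(0.41 × 6.2 × 76.69) = 0.001385 kg/m³.
(x−vt)²/(4Dt) = (20)²/(4 × 0.39 × 1200) = 0.2137; exp(−0.2137) = 0.8076.
C = 0.001385 × 0.8076 = 0.00112 kg/m³.

0.00112 kg/m³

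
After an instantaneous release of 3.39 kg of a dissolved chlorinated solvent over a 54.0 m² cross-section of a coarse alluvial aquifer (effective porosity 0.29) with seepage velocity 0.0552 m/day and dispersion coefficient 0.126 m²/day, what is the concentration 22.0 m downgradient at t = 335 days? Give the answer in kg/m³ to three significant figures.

For an instantaneous plane source, C(x,t) = M/(n_e·A·√(4πDt)) · exp(−(x−vt)²/(4Dt)), with n_e·A the pore (flow) area.
Plume center vt = 0.0552 × 335 = 18.492 m, so the well at 22.0 m is 3.508 m downgradient of the peak.
√(4πDt) = 23.03 m, giving peak height M/(n_e·A·√(4πDt)) = 3.39/(0.29 × 54.0 × 23.03) = 0.009400 kg/m³.
(x−vt)²/(4Dt) = (3.508)²/(4 × 0.126 × 335) = 0.07289; exp(−0.07289) = 0.9297.
C = 0.009400 × 0.9297 = 0.00874 kg/m³.

0.00874 kg/m³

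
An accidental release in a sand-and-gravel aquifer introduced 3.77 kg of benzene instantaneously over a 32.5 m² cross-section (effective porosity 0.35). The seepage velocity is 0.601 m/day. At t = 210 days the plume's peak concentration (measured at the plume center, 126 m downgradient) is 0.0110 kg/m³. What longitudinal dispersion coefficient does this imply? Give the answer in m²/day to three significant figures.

0.344 m²/day

At the plume center C_max = M/(n_e·A·√(4πDt)), so D = M²/(4πt·(n_e·A·C_max)²).
n_e·A·C_max = 0.35 × 32.5 × 0.0110 = 0.1251 kg/m.
D = 3.77²/(4π × 210 × 0.1251²) = 0.344 m²/day.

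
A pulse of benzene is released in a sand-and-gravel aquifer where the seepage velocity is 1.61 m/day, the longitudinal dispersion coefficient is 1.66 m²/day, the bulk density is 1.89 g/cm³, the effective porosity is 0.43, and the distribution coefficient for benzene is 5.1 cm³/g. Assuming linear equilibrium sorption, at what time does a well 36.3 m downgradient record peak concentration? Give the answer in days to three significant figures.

Retardation factor R = 1 + ρ_b·K_d/n = 1 + 1.89 × 5.1/0.43 = 23.42.
Sorption retards both mechanisms: v_R = v/R = 0.06874 m/day, D_R = D/R = 0.07088 m²/day.
Peak time from v_R²t² + 2D_R t − x² = 0: t = (√(D_R² + v_R²x²) − D_R)/v_R².
√(D_R² + v_R²x²) = √(0.07088² + 0.06874² × 36.3²) = 2.496; v_R² = 0.004725.
t = (2.496 − 0.07088)/0.004725 = 513 days.

513 days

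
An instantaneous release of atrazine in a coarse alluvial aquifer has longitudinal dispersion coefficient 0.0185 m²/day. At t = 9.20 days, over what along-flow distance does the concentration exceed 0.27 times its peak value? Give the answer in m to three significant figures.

The plume is Gaussian with σ = √(2Dt) = √(2 × 0.0185 × 9.20) = 0.5834 m.
C/C_peak = exp(−Δx²/(2σ²)) = 0.27 ⇒ Δx = σ·√(−2 ln 0.27) = 0.5834 × 1.618 = 0.9439 m.
Width = 2Δx = 1.89 m.

1.89 m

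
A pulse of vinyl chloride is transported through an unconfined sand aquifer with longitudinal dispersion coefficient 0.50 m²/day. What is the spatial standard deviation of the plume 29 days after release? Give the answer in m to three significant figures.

Dispersive spreading gives a Gaussian with σ² = 2Dt; advection only shifts the center.
σ = √(2 × 0.50 × 29) = 5.39 m.

5.39 m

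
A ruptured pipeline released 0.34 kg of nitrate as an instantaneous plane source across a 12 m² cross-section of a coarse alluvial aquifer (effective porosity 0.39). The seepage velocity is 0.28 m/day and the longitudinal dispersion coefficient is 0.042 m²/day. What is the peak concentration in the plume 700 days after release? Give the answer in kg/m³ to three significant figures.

The peak of an instantaneous 1D plume sits at x = vt; there the Gaussian factor is 1 and C_max = M/(n_e·A·√(4πDt)), where n_e·A is the pore area the mass is dissolved in.
√(4πDt) = √(4π × 0.042 × 700) = 19.22 m, so C_max = 0.34/(0.39 × 12 × 19.22) = 0.00378 kg/m³.

0.00378 kg/m³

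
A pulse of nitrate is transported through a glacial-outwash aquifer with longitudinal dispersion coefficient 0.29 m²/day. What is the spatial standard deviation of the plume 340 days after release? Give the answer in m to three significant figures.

Dispersive spreading gives a Gaussian with σ² = 2Dt; advection only shifts the center.
σ = √(2 × 0.29 × 340) = 14.0 m.

14.0 m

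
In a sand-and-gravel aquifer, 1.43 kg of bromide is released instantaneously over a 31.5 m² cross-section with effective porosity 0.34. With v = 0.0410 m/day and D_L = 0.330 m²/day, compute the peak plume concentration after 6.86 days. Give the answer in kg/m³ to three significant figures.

0.0250 kg/m³

The peak of an instantaneous 1D plume sits at x = vt; there the Gaussian factor is 1 and C_max = M/(n_e·A·√(4πDt)), where n_e·A is the pore area the mass is dissolved in.
√(4πDt) = √(4π × 0.330 × 6.86) = 5.334 m, so C_max = 1.43/(0.34 × 31.5 × 5.334) = 0.0250 kg/m³.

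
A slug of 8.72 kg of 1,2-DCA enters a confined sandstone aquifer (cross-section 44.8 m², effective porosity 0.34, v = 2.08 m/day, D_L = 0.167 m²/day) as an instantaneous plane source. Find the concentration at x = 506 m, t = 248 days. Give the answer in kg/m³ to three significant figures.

For an instantaneous plane source, C(x,t) = M/(n_e·A·√(4πDt)) · exp(−(x−vt)²/(4Dt)), with n_e·A the pore (flow) area.
Plume center vt = 2.08 × 248 = 515.84 m, so the well at 506 m is 9.84 m upgradient of the peak.
√(4πDt) = 22.81 m, giving peak height M/(n_e·A·√(4πDt)) = 8.72/(0.34 × 44.8 × 22.81) = 0.02510 kg/m³.
(x−vt)²/(4Dt) = (-9.84)²/(4 × 0.167 × 248) = 0.5845; exp(−0.5845) = 0.5574.
C = 0.02510 × 0.5574 = 0.0140 kg/m³.

0.0140 kg/m³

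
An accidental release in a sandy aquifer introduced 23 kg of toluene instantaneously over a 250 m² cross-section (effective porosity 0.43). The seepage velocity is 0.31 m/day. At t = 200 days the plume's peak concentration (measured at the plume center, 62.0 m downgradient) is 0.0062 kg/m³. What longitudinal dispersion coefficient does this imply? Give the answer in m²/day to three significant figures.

At the plume center C_max = M/(n_e·A·√(4πDt)), so D = M²/(4πt·(n_e·A·C_max)²).
n_e·A·C_max = 0.43 × 250 × 0.0062 = 0.6665 kg/m.
D = 23²/(4π × 200 × 0.6665²) = 0.474 m²/day.

0.474 m²/day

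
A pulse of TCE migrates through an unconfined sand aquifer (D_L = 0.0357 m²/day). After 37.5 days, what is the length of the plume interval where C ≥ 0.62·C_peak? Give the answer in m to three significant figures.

The plume is Gaussian with σ = √(2Dt) = √(2 × 0.0357 × 37.5) = 1.636 m.
C/C_peak = exp(−Δx²/(2σ²)) = 0.62 ⇒ Δx = σ·√(−2 ln 0.62) = 1.636 × 0.9778 = 1.600 m.
Width = 2Δx = 3.20 m.

3.20 m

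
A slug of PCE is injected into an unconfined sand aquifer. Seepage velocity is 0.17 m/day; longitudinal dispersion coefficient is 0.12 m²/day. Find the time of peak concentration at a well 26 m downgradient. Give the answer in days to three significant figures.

For the 1D instantaneous-source solution, setting ∂C/∂t = 0 at fixed x gives v²t² + 2Dt − x² = 0, so t = (√(D² + v²x²) − D)/v².
√(D² + v²x²) = √(0.12² + 0.17² × 26²) = 4.422; v² = 0.0289.
t = (4.422 − 0.12)/0.0289 = 149 days (vs. the pure-advection estimate x/v = 153 d).

149 days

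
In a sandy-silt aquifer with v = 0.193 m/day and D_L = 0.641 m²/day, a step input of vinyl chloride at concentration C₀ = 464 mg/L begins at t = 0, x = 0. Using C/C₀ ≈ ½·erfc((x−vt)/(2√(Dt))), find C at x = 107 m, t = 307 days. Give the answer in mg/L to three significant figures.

For a continuous step input, C/C₀ ≈ ½·erfc((x−vt)/(2√(Dt))).
vt = 0.193 × 307 = 59.251 m and 2√(Dt) = 2√(0.641 × 307) = 28.06 m.
Argument (x−vt)/(2√(Dt)) = (107 − 59.251)/28.06 = 1.702; ½·erfc(1.702) = 0.008042.
C = 464 × 0.008042 = 3.73 mg/L.

3.73 mg/L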